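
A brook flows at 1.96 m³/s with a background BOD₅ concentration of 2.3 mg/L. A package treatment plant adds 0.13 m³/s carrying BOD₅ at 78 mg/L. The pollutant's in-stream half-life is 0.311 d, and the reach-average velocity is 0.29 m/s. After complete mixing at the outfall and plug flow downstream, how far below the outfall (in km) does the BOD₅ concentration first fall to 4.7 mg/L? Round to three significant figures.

4.49 km

Mass balance: C = (1.960·2.300 + 0.1300·78.00) / 2.090 = 14.65/2.090 = 7.009 mg/L.
Half-life 0.311 d → k = ln 2 / 0.311 = 2.229 d⁻¹.
Set 7.009·exp(−k·t) = 4.7 → t = ln(7.009/4.7)/k = 15490 s = 4.303 h.
Distance = v·t = 0.29·15490 = 4492 m = 4.492 km.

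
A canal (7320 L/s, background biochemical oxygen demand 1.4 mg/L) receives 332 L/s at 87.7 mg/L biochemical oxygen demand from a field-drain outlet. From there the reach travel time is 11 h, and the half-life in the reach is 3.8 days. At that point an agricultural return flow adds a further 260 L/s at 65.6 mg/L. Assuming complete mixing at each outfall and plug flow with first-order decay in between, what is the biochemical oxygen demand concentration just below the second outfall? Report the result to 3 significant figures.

6.73 mg/L

After mixing, C = (7320·1.400 + 332.0·87.70) / 7652 = 39360/7652 = 5.144 mg/L; combined flow 7652 L/s.
Half-life 3.8 d → k = ln 2 / 3.8 = 0.1824 d⁻¹.
Applying C = C₀e^(−kt): 5.144 × 0.9198 = 4.732 mg/L.
At the second outfall, C = (7652·4.732 + 260.0·65.60) / (7652 + 260.0) = 6.732 mg/L.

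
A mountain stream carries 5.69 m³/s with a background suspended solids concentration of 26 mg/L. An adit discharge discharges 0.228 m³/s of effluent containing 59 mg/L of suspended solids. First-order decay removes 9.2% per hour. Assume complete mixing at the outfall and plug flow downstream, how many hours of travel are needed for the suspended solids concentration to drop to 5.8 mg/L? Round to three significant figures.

16.0 h

After mixing, C = (5.690·26.00 + 0.2280·59.00) / 5.918 = 161.4/5.918 = 27.27 mg/L.
9.2%/h lost → k = −ln(1 − 0.092) = 0.09651 h⁻¹.
27.27·exp(−k·t) = 5.8 → t = ln(27.27/5.8)/k = 57740 s = 16.04 h.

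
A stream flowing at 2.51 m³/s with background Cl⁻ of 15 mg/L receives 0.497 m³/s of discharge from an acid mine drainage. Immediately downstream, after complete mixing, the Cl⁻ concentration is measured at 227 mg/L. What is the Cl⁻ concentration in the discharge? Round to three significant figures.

1300 mg/L

Mass balance: 2.510·15.00 + 0.4970·Cₑ = 3.007·227.0
→ Cₑ = (3.007·227.0 − 2.510·15.00) / 0.4970 = 1298 mg/L.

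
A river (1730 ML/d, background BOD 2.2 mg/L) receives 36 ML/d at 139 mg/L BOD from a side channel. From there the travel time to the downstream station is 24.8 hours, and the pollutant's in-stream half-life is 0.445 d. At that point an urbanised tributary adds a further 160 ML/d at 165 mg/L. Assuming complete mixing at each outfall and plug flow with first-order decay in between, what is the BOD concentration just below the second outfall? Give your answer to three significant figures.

14.6 mg/L

Mixed concentration C = ΣQC/ΣQ = (1730·2.200 + 36.00·139.0) / 1766 = 8810/1766 = 4.989 mg/L; combined flow 1766 ML/d.
Half-life 0.445 d → k = ln 2 / 0.445 = 1.558 d⁻¹.
First-order decay: C = 4.989·exp(−k·t) = 4.989·0.2000 = 0.9976 mg/L.
Second outfall: C = (1766·0.9976 + 160.0·165.0)/1926 = 14.62 mg/L.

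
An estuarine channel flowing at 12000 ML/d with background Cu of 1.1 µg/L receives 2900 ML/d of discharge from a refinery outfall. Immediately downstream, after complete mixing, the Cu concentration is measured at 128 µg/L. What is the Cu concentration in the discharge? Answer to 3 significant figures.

Mass balance: 12000·1.100 + 2900·Cₑ = 14900·128.0
→ Cₑ = (14900·128.0 − 12000·1.100) / 2900 = 653.1 µg/L.

653 µg/L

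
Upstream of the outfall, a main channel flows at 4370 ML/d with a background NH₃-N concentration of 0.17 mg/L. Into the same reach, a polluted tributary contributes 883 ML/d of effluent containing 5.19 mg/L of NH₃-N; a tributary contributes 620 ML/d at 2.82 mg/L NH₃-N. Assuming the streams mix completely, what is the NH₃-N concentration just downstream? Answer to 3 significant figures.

1.20 mg/L

Mixed concentration C = ΣQC/ΣQ = (4370·0.1700 + 883.0·5.190 + 620.0·2.820) / 5873 = 7074/5873 = 1.205 mg/L.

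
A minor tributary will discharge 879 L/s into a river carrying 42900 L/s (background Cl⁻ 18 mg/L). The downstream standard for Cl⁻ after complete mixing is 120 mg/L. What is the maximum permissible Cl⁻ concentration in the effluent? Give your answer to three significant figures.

At the limit, (Qr·Cr + Qe·Cₑ)/(Qr + Qe) = 120:
Cₑ = (43780·120 − 42900·18.00) / 879.0 = 5098 mg/L.

5100 mg/L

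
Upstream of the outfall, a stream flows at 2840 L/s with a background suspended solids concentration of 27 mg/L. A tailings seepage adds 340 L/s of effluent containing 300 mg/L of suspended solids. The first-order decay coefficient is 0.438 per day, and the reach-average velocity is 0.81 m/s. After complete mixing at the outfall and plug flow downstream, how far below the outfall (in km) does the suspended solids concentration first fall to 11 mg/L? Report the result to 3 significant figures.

261 km

After mixing, C = (2840·27.00 + 340.0·300.0) / 3180 = 178700/3180 = 56.19 mg/L.
Set 56.19·exp(−k·t) = 11 → t = ln(56.19/11)/k = 321700 s = 89.36 h.
Distance = v·t = 0.81·321700 = 260600 m = 260.6 km.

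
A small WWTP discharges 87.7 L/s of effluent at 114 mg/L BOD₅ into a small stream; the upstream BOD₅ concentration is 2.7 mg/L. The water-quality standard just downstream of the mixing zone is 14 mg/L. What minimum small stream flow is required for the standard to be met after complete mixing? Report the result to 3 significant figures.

Set C_mix = 14: (Q·2.700 + 87.70·114.0) / (Q + 87.70) = 14
→ Q = 87.70·(114.0 − 14)/(14 − 2.700) = 776.1 L/s.

776 L/s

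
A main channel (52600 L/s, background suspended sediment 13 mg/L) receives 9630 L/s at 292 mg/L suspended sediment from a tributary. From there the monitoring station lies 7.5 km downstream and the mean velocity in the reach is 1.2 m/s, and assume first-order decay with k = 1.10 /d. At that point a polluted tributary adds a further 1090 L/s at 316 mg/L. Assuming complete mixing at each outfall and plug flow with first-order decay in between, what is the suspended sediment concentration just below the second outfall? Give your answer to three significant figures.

Conservation of mass: C = (52600·13.00 + 9630·292.0) / 62230 = 3496000/62230 = 56.17 mg/L; combined flow 62230 L/s.
Travel time t = 7.5·1000 / 1.2 = 6250 s = 1.736 h.
After decay, C = 56.17 × e^(−kt) = 56.17 × 0.9235 = 51.88 mg/L.
At the second outfall, C = (62230·51.88 + 1090·316.0) / (62230 + 1090) = 56.42 mg/L.

56.4 mg/L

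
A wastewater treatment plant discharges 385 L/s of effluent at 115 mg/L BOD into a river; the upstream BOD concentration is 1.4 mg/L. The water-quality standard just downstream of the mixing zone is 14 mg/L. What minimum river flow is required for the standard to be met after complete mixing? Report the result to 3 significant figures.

Set C_mix = 14: (Q·1.400 + 385.0·115.0) / (Q + 385.0) = 14
→ Q = 385.0·(115.0 − 14)/(14 − 1.400) = 3086 L/s.

3090 L/s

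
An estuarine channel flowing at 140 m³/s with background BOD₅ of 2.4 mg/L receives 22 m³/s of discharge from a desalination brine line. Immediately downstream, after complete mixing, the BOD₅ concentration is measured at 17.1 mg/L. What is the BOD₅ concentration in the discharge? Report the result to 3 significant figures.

Mass balance: 140.0·2.400 + 22.00·Cₑ = 162.0·17.10
→ Cₑ = (162.0·17.10 − 140.0·2.400) / 22.00 = 110.6 mg/L.

111 mg/L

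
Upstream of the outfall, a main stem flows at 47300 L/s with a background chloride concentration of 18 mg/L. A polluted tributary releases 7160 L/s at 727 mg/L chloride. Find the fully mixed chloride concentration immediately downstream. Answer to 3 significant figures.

111 mg/L

Mixed concentration C = ΣQC/ΣQ = (47300·18.00 + 7160·727.0) / 54460 = 6057000/54460 = 111.2 mg/L.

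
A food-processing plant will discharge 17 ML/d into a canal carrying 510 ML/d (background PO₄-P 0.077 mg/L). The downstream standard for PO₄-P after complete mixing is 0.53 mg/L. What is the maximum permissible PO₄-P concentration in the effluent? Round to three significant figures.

At the limit, (Qr·Cr + Qe·Cₑ)/(Qr + Qe) = 0.53:
Cₑ = (527.0·0.53 − 510.0·0.07700) / 17.00 = 14.12 mg/L.

14.1 mg/L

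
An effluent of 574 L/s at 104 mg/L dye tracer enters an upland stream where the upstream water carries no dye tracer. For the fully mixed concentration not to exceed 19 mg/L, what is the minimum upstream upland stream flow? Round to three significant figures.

2570 L/s

Set C_mix = 19: (Q·0 + 574.0·104.0) / (Q + 574.0) = 19
→ Q = 574.0·(104.0 − 19)/(19 − 0) = 2568 L/s.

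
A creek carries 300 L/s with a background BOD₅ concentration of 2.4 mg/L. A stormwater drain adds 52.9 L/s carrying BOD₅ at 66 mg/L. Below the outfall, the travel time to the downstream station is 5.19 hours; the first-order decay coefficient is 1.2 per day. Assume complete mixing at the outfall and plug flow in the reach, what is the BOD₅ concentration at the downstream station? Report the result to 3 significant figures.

9.21 mg/L

Conservation of mass: C = (300.0·2.400 + 52.90·66.00) / 352.9 = 4211/352.9 = 11.93 mg/L.
First-order decay: C = 11.93·exp(−k·t) = 11.93·0.7714 = 9.206 mg/L.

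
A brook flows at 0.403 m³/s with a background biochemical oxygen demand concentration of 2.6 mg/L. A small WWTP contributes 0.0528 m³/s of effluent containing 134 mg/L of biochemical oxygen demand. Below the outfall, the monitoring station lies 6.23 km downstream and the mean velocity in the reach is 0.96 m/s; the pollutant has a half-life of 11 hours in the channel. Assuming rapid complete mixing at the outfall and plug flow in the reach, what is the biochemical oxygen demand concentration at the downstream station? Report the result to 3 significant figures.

Mixed concentration C = ΣQC/ΣQ = (0.4030·2.600 + 0.05280·134.0) / 0.4558 = 8.123/0.4558 = 17.82 mg/L.
Travel time t = 6.23·1000 / 0.96 = 6490 s = 1.803 h.
Half-life 11 h → k = ln 2 / 11 = 0.06301 h⁻¹ = 1.512 d⁻¹.
First-order decay: C = 17.82·exp(−k·t) = 17.82·0.8926 = 15.91 mg/L.

15.9 mg/L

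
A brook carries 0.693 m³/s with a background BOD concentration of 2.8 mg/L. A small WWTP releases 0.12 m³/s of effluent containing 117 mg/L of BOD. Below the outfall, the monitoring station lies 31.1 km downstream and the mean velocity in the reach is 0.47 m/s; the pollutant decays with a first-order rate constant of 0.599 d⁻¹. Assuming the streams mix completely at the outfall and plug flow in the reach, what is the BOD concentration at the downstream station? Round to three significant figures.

Conservation of mass: C = (0.6930·2.800 + 0.1200·117.0) / 0.8130 = 15.98/0.8130 = 19.66 mg/L.
Travel time t = 31.1·1000 / 0.47 = 66170 s = 18.38 h.
Applying C = C₀e^(−kt): 19.66 × 0.6321 = 12.42 mg/L.

12.4 mg/L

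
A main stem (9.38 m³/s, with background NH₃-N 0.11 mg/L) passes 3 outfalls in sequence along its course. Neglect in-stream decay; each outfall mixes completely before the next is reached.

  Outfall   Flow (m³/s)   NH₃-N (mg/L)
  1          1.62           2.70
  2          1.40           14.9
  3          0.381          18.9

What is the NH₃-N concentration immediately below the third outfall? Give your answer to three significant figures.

After outfall 1: Q = 9.380 + 1.620 = 11.00 m³/s; C = (9.380·0.1100 + 1.620·2.700)/11.00 = 0.4914 mg/L.
After outfall 2: Q = 11.00 + 1.400 = 12.40 m³/s; C = (11.00·0.4914 + 1.400·14.90)/12.40 = 2.118 mg/L.
After outfall 3: Q = 12.40 + 0.3810 = 12.78 m³/s; C = (12.40·2.118 + 0.3810·18.90)/12.78 = 2.618 mg/L.

2.62 mg/L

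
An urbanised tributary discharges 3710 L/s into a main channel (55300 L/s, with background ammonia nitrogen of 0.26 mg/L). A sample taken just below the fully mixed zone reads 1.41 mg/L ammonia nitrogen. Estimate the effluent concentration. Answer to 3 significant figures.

Mass balance: 55300·0.2600 + 3710·Cₑ = 59010·1.410
→ Cₑ = (59010·1.410 − 55300·0.2600) / 3710 = 18.55 mg/L.

18.6 mg/L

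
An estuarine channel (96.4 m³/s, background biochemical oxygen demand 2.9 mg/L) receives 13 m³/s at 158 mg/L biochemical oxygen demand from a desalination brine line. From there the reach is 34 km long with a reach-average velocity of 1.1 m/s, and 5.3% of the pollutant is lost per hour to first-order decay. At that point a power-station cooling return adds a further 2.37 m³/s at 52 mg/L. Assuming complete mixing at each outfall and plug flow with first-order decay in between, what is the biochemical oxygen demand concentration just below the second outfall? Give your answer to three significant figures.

14.2 mg/L

Conservation of mass: C = (96.40·2.900 + 13.00·158.0) / 109.4 = 2334/109.4 = 21.33 mg/L; combined flow 109.4 m³/s.
Travel time t = 34·1000 / 1.1 = 30910 s = 8.586 h.
5.3%/h lost → k = −ln(1 − 0.053) = 0.05446 h⁻¹.
Decay over the reach: 21.33·exp(−kt) = 21.33·0.6265 = 13.36 mg/L.
Second outfall: C = (109.4·13.36 + 2.370·52.00)/111.8 = 14.18 mg/L.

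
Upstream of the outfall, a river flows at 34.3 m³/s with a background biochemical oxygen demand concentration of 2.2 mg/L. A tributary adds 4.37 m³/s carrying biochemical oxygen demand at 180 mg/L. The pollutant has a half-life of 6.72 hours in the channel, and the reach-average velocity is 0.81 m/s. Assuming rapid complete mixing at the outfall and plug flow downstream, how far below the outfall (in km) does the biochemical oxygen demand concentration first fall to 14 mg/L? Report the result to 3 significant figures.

Mass balance: C = (34.30·2.200 + 4.370·180.0) / 38.67 = 862.1/38.67 = 22.29 mg/L.
Half-life 6.72 h → k = ln 2 / 6.72 = 0.1031 h⁻¹ = 2.476 d⁻¹.
Set 22.29·exp(−k·t) = 14 → t = ln(22.29/14)/k = 16240 s = 4.510 h.
Distance = v·t = 0.81·16240 = 13150 m = 13.15 km.

13.2 km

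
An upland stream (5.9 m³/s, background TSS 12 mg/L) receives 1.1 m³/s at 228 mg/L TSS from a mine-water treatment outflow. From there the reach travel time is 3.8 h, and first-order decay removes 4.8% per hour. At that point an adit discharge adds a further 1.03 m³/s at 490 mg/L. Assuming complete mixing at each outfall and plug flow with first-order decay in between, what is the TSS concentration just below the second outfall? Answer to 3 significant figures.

Flow-weighted average: C = (5.900·12.00 + 1.100·228.0) / 7.000 = 321.6/7.000 = 45.94 mg/L; combined flow 7.000 m³/s.
4.8%/h lost → k = −ln(1 − 0.048) = 0.04919 h⁻¹.
After decay, C = 45.94 × e^(−kt) = 45.94 × 0.8295 = 38.11 mg/L.
At the second outfall, C = (7.000·38.11 + 1.030·490.0) / (7.000 + 1.030) = 96.07 mg/L.

96.1 mg/L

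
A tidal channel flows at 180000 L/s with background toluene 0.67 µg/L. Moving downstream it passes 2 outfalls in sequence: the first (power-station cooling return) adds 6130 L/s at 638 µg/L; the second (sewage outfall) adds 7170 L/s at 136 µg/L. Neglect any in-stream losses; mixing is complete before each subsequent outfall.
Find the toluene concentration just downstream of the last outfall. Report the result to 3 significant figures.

Below outfall 1: Q → 186100 L/s, C = (180000·0.6700 + 6130·638.0)/186100 = 21.66 µg/L.
Below outfall 2: Q → 193300 L/s, C = (186100·21.66 + 7170·136.0)/193300 = 25.90 µg/L.

25.9 µg/L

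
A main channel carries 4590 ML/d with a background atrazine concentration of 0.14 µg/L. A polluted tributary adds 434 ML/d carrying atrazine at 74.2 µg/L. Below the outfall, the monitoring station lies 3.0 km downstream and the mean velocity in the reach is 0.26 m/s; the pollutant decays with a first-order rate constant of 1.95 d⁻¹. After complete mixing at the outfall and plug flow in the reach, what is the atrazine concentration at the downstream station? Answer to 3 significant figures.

5.04 µg/L

After mixing, C = (4590·0.1400 + 434.0·74.20) / 5024 = 32850/5024 = 6.538 µg/L.
Travel time t = 3.0·1000 / 0.26 = 11540 s = 3.205 h.
Applying C = C₀e^(−kt): 6.538 × 0.7707 = 5.039 µg/L.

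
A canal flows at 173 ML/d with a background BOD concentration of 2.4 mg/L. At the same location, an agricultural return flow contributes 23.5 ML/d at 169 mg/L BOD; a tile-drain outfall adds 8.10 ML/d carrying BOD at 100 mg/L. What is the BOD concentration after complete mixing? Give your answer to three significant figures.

25.4 mg/L

Mixed concentration C = ΣQC/ΣQ = (173.0·2.400 + 23.50·169.0 + 8.100·100.0) / 204.6 = 5197/204.6 = 25.40 mg/L.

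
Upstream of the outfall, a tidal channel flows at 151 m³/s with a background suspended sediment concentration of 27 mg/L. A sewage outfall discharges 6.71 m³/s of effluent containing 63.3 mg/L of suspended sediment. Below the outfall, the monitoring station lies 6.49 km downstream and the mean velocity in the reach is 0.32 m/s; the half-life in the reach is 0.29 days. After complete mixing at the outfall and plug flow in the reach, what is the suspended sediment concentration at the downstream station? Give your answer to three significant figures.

After mixing, C = (151.0·27.00 + 6.710·63.30) / 157.7 = 4502/157.7 = 28.54 mg/L.
Travel time t = 6.49·1000 / 0.32 = 20280 s = 5.634 h.
Half-life 0.29 d → k = ln 2 / 0.29 = 2.390 d⁻¹.
After decay, C = 28.54 × e^(−kt) = 28.54 × 0.5706 = 16.29 mg/L.

16.3 mg/L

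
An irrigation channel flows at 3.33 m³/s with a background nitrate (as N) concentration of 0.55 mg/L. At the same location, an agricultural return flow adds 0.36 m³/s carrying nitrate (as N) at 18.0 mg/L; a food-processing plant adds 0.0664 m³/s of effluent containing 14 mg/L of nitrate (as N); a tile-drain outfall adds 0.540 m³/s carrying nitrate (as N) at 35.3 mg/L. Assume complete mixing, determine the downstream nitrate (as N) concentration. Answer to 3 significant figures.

6.59 mg/L

Conservation of mass: C = (3.330·0.5500 + 0.3600·18.00 + 0.06640·14.00 + 0.5400·35.30) / 4.296 = 28.30/4.296 = 6.588 mg/L.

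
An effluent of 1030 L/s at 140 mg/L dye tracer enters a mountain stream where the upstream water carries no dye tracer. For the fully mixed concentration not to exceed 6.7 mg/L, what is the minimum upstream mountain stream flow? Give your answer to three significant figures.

Set C_mix = 6.7: (Q·0 + 1030·140.0) / (Q + 1030) = 6.7
→ Q = 1030·(140.0 − 6.7)/(6.7 − 0) = 20490 L/s.

20500 L/s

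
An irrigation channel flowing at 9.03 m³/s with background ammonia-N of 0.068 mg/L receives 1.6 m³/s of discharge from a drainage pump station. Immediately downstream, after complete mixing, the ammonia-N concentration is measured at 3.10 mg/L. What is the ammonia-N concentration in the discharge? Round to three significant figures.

Mass balance: 9.030·0.06800 + 1.600·Cₑ = 10.63·3.100
→ Cₑ = (10.63·3.100 − 9.030·0.06800) / 1.600 = 20.21 mg/L.

20.2 mg/L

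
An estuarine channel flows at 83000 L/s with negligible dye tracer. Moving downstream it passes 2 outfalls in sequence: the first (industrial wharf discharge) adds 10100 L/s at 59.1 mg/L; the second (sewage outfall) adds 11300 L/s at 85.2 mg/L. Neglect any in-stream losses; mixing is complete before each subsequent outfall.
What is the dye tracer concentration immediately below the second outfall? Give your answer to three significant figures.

After outfall 1: Q = 83000 + 10100 = 93100 L/s; C = (83000·0 + 10100·59.10)/93100 = 6.411 mg/L.
After outfall 2: Q = 93100 + 11300 = 104400 L/s; C = (93100·6.411 + 11300·85.20)/104400 = 14.94 mg/L.

14.9 mg/L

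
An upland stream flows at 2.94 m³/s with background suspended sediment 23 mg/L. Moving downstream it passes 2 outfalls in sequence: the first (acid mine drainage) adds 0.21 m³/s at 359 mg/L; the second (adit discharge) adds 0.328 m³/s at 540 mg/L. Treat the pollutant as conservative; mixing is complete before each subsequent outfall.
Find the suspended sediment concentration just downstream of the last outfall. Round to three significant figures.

After outfall 1: Q = 2.940 + 0.2100 = 3.150 m³/s; C = (2.940·23.00 + 0.2100·359.0)/3.150 = 45.40 mg/L.
After outfall 2: Q = 3.150 + 0.3280 = 3.478 m³/s; C = (3.150·45.40 + 0.3280·540.0)/3.478 = 92.04 mg/L.

92.0 mg/L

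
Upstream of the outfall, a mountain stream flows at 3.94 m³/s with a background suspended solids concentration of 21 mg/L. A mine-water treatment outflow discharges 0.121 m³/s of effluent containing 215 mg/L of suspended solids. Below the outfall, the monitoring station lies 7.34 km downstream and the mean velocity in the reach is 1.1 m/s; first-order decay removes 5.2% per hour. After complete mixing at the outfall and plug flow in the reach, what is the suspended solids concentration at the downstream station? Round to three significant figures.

After mixing, C = (3.940·21.00 + 0.1210·215.0) / 4.061 = 108.8/4.061 = 26.78 mg/L.
Travel time t = 7.34·1000 / 1.1 = 6673 s = 1.854 h.
5.2%/h lost → k = −ln(1 − 0.052) = 0.05340 h⁻¹.
Applying C = C₀e^(−kt): 26.78 × 0.9058 = 24.26 mg/L.

24.3 mg/L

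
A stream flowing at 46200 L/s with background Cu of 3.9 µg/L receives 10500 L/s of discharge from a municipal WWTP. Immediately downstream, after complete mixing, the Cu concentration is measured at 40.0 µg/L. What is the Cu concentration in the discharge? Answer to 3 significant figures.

199 µg/L

Mass balance: 46200·3.900 + 10500·Cₑ = 56700·40.00
→ Cₑ = (56700·40.00 − 46200·3.900) / 10500 = 198.8 µg/L.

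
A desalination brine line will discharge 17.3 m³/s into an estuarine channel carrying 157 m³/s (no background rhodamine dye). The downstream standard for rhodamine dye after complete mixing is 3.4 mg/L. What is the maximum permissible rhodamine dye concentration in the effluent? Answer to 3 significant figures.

At the limit, (Qr·Cr + Qe·Cₑ)/(Qr + Qe) = 3.4:
Cₑ = (174.3·3.4 − 157.0·0) / 17.30 = 34.26 mg/L.

34.3 mg/L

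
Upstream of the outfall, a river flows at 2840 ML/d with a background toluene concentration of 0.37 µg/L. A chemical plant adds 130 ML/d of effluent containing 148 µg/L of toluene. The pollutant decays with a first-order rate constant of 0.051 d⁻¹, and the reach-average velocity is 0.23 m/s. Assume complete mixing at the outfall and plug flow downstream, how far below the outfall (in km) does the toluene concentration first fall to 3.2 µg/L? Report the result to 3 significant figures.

296 km

After mixing, C = (2840·0.3700 + 130.0·148.0) / 2970 = 20290/2970 = 6.832 µg/L.
Set 6.832·exp(−k·t) = 3.2 → t = ln(6.832/3.2)/k = 1285000 s = 356.9 h.
Distance = v·t = 0.23·1285000 = 295500 m = 295.5 km.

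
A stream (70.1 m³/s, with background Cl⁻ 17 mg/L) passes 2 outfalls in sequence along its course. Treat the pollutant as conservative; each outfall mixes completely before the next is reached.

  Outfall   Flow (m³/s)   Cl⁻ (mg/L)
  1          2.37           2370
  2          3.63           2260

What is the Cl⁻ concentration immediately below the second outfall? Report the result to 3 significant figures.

After outfall 1: Q = 70.10 + 2.370 = 72.47 m³/s; C = (70.10·17.00 + 2.370·2370)/72.47 = 93.95 mg/L.
After outfall 2: Q = 72.47 + 3.630 = 76.10 m³/s; C = (72.47·93.95 + 3.630·2260)/76.10 = 197.3 mg/L.

197 mg/L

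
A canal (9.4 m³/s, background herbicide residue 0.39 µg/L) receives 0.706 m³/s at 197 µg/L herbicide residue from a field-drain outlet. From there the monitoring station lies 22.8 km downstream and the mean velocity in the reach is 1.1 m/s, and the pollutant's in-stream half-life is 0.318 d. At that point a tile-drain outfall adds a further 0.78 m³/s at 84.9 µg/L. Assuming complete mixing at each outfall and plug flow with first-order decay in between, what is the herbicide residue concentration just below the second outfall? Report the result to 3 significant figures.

13.9 µg/L

Mass balance: C = (9.400·0.3900 + 0.7060·197.0) / 10.11 = 142.7/10.11 = 14.13 µg/L; combined flow 10.11 m³/s.
Travel time t = 22.8·1000 / 1.1 = 20730 s = 5.758 h.
Half-life 0.318 d → k = ln 2 / 0.318 = 2.180 d⁻¹.
After decay, C = 14.13 × e^(−kt) = 14.13 × 0.5928 = 8.373 µg/L.
Second outfall: C = (10.11·8.373 + 0.7800·84.90)/10.89 = 13.86 µg/L.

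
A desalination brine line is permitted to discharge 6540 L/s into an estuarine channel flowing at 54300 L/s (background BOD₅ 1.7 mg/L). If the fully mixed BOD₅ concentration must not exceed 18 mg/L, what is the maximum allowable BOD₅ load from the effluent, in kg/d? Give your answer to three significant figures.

86600 kg/d

Mass balance at the limit: 54300·1.700 + 6540·Cₑ = 60840·18 → Cₑ = 153.3 mg/L.
6540 L/s = 6.540 m³/s. Load = 6.540 m³/s × 153.3 g/m³ × 86 400 s/d = 86640 kg/d.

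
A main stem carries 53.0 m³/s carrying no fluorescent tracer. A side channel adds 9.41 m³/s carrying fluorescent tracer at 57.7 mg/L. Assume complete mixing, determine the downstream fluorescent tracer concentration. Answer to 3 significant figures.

8.70 mg/L

Mass balance: C = (53.00·0 + 9.410·57.70) / 62.41 = 543.0/62.41 = 8.700 mg/L.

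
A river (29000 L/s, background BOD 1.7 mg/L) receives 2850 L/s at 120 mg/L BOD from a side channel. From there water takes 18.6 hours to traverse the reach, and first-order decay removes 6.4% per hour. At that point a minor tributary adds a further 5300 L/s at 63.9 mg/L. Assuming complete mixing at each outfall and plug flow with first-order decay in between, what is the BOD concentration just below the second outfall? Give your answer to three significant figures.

Conservation of mass: C = (29000·1.700 + 2850·120.0) / 31850 = 391300/31850 = 12.29 mg/L; combined flow 31850 L/s.
6.4%/h lost → k = −ln(1 − 0.064) = 0.06614 h⁻¹.
First-order decay: C = 12.29·exp(−k·t) = 12.29·0.2922 = 3.590 mg/L.
Second outfall: C = (31850·3.590 + 5300·63.90)/37150 = 12.19 mg/L.

12.2 mg/L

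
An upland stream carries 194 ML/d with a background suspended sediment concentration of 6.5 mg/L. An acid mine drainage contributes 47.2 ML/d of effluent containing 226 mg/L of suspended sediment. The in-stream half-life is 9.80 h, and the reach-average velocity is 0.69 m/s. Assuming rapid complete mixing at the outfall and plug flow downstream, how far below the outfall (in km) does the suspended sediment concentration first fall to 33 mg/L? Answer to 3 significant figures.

14.2 km

Mass balance: C = (194.0·6.500 + 47.20·226.0) / 241.2 = 11930/241.2 = 49.45 mg/L.
Half-life 9.80 h → k = ln 2 / 9.80 = 0.07073 h⁻¹ = 1.698 d⁻¹.
Set 49.45·exp(−k·t) = 33 → t = ln(49.45/33)/k = 20590 s = 5.719 h.
Distance = v·t = 0.69·20590 = 14210 m = 14.21 km.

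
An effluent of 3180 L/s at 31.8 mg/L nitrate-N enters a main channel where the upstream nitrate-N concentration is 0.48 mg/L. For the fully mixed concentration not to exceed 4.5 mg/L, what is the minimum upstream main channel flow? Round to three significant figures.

Set C_mix = 4.5: (Q·0.4800 + 3180·31.80) / (Q + 3180) = 4.5
→ Q = 3180·(31.80 − 4.5)/(4.5 − 0.4800) = 21600 L/s.

21600 L/s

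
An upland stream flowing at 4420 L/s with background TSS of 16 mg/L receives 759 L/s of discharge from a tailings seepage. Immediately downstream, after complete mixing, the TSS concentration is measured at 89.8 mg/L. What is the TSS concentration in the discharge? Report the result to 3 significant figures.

520 mg/L

Mass balance: 4420·16.00 + 759.0·Cₑ = 5179·89.80
→ Cₑ = (5179·89.80 − 4420·16.00) / 759.0 = 519.6 mg/L.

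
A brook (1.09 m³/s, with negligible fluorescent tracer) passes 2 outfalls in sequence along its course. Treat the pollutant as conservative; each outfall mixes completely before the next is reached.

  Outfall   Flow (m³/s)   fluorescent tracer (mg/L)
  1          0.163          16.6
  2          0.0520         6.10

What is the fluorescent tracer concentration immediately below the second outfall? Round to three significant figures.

2.32 mg/L

Outfall 1: combined Q = 1.253 m³/s; C = (1.090·0 + 0.1630·16.60)/1.253 = 2.159 mg/L.
Outfall 2: combined Q = 1.305 m³/s; C = (1.253·2.159 + 0.05200·6.100)/1.305 = 2.316 mg/L.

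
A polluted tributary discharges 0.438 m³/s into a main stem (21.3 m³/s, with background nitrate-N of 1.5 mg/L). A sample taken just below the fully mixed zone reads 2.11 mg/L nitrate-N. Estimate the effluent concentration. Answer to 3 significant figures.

Mass balance: 21.30·1.500 + 0.4380·Cₑ = 21.74·2.110
→ Cₑ = (21.74·2.110 − 21.30·1.500) / 0.4380 = 31.77 mg/L.

31.8 mg/L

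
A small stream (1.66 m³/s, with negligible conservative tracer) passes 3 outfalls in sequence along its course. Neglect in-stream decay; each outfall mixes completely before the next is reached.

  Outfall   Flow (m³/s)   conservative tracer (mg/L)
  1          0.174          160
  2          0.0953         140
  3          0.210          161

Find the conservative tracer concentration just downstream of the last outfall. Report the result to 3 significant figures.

Below outfall 1: Q → 1.834 m³/s, C = (1.660·0 + 0.1740·160.0)/1.834 = 15.18 mg/L.
Below outfall 2: Q → 1.929 m³/s, C = (1.834·15.18 + 0.09530·140.0)/1.929 = 21.35 mg/L.
Below outfall 3: Q → 2.139 m³/s, C = (1.929·21.35 + 0.2100·161.0)/2.139 = 35.05 mg/L.

35.1 mg/L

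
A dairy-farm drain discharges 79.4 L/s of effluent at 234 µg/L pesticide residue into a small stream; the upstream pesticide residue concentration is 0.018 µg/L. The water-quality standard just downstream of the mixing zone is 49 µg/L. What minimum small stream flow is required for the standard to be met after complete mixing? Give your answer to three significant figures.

Set C_mix = 49: (Q·0.01800 + 79.40·234.0) / (Q + 79.40) = 49
→ Q = 79.40·(234.0 − 49)/(49 − 0.01800) = 299.9 L/s.

300 L/s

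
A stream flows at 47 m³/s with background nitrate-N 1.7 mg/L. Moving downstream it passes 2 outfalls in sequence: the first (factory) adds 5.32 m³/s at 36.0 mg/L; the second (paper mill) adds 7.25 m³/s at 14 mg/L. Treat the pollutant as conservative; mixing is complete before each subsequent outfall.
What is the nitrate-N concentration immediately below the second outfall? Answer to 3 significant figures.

Outfall 1: combined Q = 52.32 m³/s; C = (47.00·1.700 + 5.320·36.00)/52.32 = 5.188 mg/L.
Outfall 2: combined Q = 59.57 m³/s; C = (52.32·5.188 + 7.250·14.00)/59.57 = 6.260 mg/L.

6.26 mg/L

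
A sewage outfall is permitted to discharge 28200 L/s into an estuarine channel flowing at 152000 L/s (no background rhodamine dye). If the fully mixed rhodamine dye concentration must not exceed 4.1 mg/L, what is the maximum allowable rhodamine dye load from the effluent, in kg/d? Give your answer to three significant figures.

Mass balance at the limit: 152000·0 + 28200·Cₑ = 180200·4.1 → Cₑ = 26.20 mg/L.
28200 L/s = 28.20 m³/s. Load = 28.20 m³/s × 26.20 g/m³ × 86 400 s/d = 63830 kg/d.

63800 kg/d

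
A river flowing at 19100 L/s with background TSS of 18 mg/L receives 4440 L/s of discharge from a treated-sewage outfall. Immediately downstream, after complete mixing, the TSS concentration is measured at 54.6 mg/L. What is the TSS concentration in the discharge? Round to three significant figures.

212 mg/L

Mass balance: 19100·18.00 + 4440·Cₑ = 23540·54.60
→ Cₑ = (23540·54.60 − 19100·18.00) / 4440 = 212.0 mg/L.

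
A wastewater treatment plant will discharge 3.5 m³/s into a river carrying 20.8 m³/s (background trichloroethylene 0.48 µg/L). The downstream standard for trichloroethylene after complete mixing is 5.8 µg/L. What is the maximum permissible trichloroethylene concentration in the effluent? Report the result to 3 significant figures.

37.4 µg/L

At the limit, (Qr·Cr + Qe·Cₑ)/(Qr + Qe) = 5.8:
Cₑ = (24.30·5.8 − 20.80·0.4800) / 3.500 = 37.42 µg/L.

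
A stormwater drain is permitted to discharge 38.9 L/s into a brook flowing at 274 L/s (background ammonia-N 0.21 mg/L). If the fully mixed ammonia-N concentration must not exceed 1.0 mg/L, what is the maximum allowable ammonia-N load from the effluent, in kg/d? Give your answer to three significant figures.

Mass balance at the limit: 274.0·0.2100 + 38.90·Cₑ = 312.9·1.0 → Cₑ = 6.565 mg/L.
38.90 L/s = 0.03890 m³/s. Load = 0.03890 m³/s × 6.565 g/m³ × 86 400 s/d = 22.06 kg/d.

22.1 kg/d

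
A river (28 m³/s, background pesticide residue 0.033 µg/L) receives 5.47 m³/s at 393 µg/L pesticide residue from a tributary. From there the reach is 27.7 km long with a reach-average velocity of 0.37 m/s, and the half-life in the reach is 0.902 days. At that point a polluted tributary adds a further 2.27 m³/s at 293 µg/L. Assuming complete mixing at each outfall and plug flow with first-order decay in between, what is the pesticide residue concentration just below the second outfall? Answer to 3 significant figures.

Mass balance: C = (28.00·0.03300 + 5.470·393.0) / 33.47 = 2151/33.47 = 64.26 µg/L; combined flow 33.47 m³/s.
Travel time t = 27.7·1000 / 0.37 = 74860 s = 20.80 h.
Half-life 0.902 d → k = ln 2 / 0.902 = 0.7685 d⁻¹.
After decay, C = 64.26 × e^(−kt) = 64.26 × 0.5138 = 33.02 µg/L.
At the second outfall, C = (33.47·33.02 + 2.270·293.0) / (33.47 + 2.270) = 49.53 µg/L.

49.5 µg/L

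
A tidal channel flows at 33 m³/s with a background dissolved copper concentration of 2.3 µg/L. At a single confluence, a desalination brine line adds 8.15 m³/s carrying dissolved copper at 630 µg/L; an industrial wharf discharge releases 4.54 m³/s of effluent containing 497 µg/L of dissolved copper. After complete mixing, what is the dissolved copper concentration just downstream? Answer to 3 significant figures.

Conservation of mass: C = (33.00·2.300 + 8.150·630.0 + 4.540·497.0) / 45.69 = 7467/45.69 = 163.4 µg/L.

163 µg/L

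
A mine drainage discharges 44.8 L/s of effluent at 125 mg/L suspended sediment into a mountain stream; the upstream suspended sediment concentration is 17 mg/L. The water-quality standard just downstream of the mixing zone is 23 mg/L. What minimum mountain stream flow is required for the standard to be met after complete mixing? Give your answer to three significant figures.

Set C_mix = 23: (Q·17.00 + 44.80·125.0) / (Q + 44.80) = 23
→ Q = 44.80·(125.0 − 23)/(23 − 17.00) = 761.6 L/s.

762 L/s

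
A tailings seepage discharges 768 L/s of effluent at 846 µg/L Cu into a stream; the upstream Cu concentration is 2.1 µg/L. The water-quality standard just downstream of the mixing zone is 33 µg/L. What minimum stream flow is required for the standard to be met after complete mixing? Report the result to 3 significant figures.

Set C_mix = 33: (Q·2.100 + 768.0·846.0) / (Q + 768.0) = 33
→ Q = 768.0·(846.0 − 33)/(33 − 2.100) = 20210 L/s.

20200 L/s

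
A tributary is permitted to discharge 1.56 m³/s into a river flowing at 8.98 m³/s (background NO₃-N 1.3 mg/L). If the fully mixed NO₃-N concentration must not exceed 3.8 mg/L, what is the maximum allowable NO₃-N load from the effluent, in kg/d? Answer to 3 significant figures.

Mass balance at the limit: 8.980·1.300 + 1.560·Cₑ = 10.54·3.8 → Cₑ = 18.19 mg/L.
Load = 1.560 m³/s × 18.19 g/m³ × 86 400 s/d = 2452 kg/d.

2450 kg/d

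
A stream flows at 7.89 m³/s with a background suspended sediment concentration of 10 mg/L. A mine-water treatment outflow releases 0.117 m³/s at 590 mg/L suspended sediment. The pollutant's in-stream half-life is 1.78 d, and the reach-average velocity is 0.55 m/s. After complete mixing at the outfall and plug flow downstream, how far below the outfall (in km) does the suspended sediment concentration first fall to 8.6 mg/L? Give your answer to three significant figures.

Mass balance: C = (7.890·10.00 + 0.1170·590.0) / 8.007 = 147.9/8.007 = 18.48 mg/L.
Half-life 1.78 d → k = ln 2 / 1.78 = 0.3894 d⁻¹.
Set 18.48·exp(−k·t) = 8.6 → t = ln(18.48/8.6)/k = 169700 s = 47.13 h.
Distance = v·t = 0.55·169700 = 93310 m = 93.31 km.

93.3 km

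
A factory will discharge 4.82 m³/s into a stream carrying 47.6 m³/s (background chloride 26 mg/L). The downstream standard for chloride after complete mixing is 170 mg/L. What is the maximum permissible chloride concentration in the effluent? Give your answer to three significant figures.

At the limit, (Qr·Cr + Qe·Cₑ)/(Qr + Qe) = 170:
Cₑ = (52.42·170 − 47.60·26.00) / 4.820 = 1592 mg/L.

1590 mg/L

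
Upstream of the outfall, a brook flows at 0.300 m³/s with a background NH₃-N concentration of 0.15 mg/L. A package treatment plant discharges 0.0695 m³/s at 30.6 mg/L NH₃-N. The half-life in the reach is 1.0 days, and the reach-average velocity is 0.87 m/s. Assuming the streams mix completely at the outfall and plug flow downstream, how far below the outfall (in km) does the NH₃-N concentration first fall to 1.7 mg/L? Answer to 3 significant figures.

135 km

Mass balance: C = (0.3000·0.1500 + 0.06950·30.60) / 0.3695 = 2.172/0.3695 = 5.877 mg/L.
Half-life 1.0 d → k = ln 2 / 1.0 = 0.6931 d⁻¹.
Set 5.877·exp(−k·t) = 1.7 → t = ln(5.877/1.7)/k = 154600 s = 42.95 h.
Distance = v·t = 0.87·154600 = 134500 m = 134.5 km.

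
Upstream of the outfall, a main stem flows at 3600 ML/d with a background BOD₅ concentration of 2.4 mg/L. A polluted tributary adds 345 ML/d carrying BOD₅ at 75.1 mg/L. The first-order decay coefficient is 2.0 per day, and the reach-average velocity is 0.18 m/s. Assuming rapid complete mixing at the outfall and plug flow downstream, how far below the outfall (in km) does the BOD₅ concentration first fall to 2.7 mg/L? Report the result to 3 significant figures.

9.15 km

Mixed concentration C = ΣQC/ΣQ = (3600·2.400 + 345.0·75.10) / 3945 = 34550/3945 = 8.758 mg/L.
Set 8.758·exp(−k·t) = 2.7 → t = ln(8.758/2.7)/k = 50830 s = 14.12 h.
Distance = v·t = 0.18·50830 = 9150 m = 9.150 km.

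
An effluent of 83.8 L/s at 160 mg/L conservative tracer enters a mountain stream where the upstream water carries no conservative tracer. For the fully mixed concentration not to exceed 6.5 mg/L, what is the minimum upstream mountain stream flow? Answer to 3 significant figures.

1980 L/s

Set C_mix = 6.5: (Q·0 + 83.80·160.0) / (Q + 83.80) = 6.5
→ Q = 83.80·(160.0 − 6.5)/(6.5 − 0) = 1979 L/s.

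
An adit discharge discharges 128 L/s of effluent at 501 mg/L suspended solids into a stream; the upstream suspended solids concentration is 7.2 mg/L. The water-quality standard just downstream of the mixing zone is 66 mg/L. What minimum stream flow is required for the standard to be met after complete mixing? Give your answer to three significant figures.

Set C_mix = 66: (Q·7.200 + 128.0·501.0) / (Q + 128.0) = 66
→ Q = 128.0·(501.0 − 66)/(66 − 7.200) = 946.9 L/s.

947 L/s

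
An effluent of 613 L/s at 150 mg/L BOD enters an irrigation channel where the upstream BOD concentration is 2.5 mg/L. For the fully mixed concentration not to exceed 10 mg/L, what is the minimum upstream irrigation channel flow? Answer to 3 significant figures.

Set C_mix = 10: (Q·2.500 + 613.0·150.0) / (Q + 613.0) = 10
→ Q = 613.0·(150.0 − 10)/(10 − 2.500) = 11440 L/s.

11400 L/s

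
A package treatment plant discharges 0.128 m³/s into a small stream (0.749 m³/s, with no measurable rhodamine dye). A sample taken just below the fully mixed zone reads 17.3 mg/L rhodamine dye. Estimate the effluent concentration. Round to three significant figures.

Mass balance: 0.7490·0 + 0.1280·Cₑ = 0.8770·17.30
→ Cₑ = (0.8770·17.30 − 0.7490·0) / 0.1280 = 118.5 mg/L.

119 mg/L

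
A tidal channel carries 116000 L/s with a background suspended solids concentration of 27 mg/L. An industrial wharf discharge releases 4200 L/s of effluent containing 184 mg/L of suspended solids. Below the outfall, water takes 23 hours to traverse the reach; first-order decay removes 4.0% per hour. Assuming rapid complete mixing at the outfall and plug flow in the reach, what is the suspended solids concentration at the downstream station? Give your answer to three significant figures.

Conservation of mass: C = (116000·27.00 + 4200·184.0) / 120200 = 3905000/120200 = 32.49 mg/L.
4.0%/h lost → k = −ln(1 − 0.04) = 0.04082 h⁻¹.
After decay, C = 32.49 × e^(−kt) = 32.49 × 0.3911 = 12.70 mg/L.

12.7 mg/L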